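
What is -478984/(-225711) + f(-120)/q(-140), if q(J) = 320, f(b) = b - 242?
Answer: 35783749/36113760 ≈ 0.99086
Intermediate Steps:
f(b) = -242 + b
-478984/(-225711) + f(-120)/q(-140) = -478984/(-225711) + (-242 - 120)/320 = -478984*(-1/225711) - 362*1/320 = 478984/225711 - 181/160 = 35783749/36113760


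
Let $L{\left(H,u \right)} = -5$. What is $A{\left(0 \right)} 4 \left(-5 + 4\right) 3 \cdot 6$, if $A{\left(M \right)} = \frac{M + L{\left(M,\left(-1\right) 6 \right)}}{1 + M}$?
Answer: $360$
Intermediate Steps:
$A{\left(M \right)} = \frac{-5 + M}{1 + M}$ ($A{\left(M \right)} = \frac{M - 5}{1 + M} = \frac{-5 + M}{1 + M}$)
$A{\left(0 \right)} 4 \left(-5 + 4\right) 3 \cdot 6 = \frac{-5 + 0}{1 + 0} \cdot 4 \left(-5 + 4\right) 3 \cdot 6 = 1^{-1} \left(-5\right) 4 \left(-1\right) 18 = 1 \left(-5\right) \left(-4\right) 18 = \left(-5\right) \left(-4\right) 18 = 20 \cdot 18 = 360$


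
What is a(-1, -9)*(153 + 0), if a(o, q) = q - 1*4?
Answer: -1989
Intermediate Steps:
a(o, q) = -4 + q (a(o, q) = q - 4 = -4 + q)
a(-1, -9)*(153 + 0) = (-4 - 9)*(153 + 0) = -13*153 = -1989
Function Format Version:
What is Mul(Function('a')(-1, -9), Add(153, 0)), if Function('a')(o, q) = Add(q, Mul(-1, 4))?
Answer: -1989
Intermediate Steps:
Function('a')(o, q) = Add(-4, q) (Function('a')(o, q) = Add(q, -4) = Add(-4, q))
Mul(Function('a')(-1, -9), Add(153, 0)) = Mul(Add(-4, -9), Add(153, 0)) = Mul(-13, 153) = -1989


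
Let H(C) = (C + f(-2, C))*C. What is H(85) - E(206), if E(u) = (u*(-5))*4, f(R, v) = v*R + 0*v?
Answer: -3105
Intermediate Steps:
f(R, v) = R*v (f(R, v) = R*v + 0 = R*v)
E(u) = -20*u (E(u) = -5*u*4 = -20*u)
H(C) = -C**2 (H(C) = (C - 2*C)*C = (-C)*C = -C**2)
H(85) - E(206) = -1*85**2 - (-20)*206 = -1*7225 - 1*(-4120) = -7225 + 4120 = -3105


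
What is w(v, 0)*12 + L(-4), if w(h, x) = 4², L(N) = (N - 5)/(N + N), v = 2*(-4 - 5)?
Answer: 1545/8 ≈ 193.13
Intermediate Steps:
v = -18 (v = 2*(-9) = -18)
L(N) = (-5 + N)/(2*N) (L(N) = (-5 + N)/((2*N)) = (-5 + N)*(1/(2*N)) = (-5 + N)/(2*N))
w(h, x) = 16
w(v, 0)*12 + L(-4) = 16*12 + (½)*(-5 - 4)/(-4) = 192 + (½)*(-¼)*(-9) = 192 + 9/8 = 1545/8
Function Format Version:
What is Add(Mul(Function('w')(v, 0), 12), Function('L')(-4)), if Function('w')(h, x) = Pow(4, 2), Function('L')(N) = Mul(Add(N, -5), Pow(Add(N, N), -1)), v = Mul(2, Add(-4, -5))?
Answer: Rational(1545, 8) ≈ 193.13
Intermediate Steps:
v = -18 (v = Mul(2, -9) = -18)
Function('L')(N) = Mul(Rational(1, 2), Pow(N, -1), Add(-5, N)) (Function('L')(N) = Mul(Add(-5, N), Pow(Mul(2, N), -1)) = Mul(Add(-5, N), Mul(Rational(1, 2), Pow(N, -1))) = Mul(Rational(1, 2), Pow(N, -1), Add(-5, N)))
Function('w')(h, x) = 16
Add(Mul(Function('w')(v, 0), 12), Function('L')(-4)) = Add(Mul(16, 12), Mul(Rational(1, 2), Pow(-4, -1), Add(-5, -4))) = Add(192, Mul(Rational(1, 2), Rational(-1, 4), -9)) = Add(192, Rational(9, 8)) = Rational(1545, 8)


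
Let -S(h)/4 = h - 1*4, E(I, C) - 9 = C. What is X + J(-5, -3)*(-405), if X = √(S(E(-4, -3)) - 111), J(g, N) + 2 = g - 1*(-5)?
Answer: 810 + I*√119 ≈ 810.0 + 10.909*I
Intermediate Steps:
E(I, C) = 9 + C
S(h) = 16 - 4*h (S(h) = -4*(h - 1*4) = -4*(h - 4) = -4*(-4 + h) = 16 - 4*h)
J(g, N) = 3 + g (J(g, N) = -2 + (g - 1*(-5)) = -2 + (g + 5) = -2 + (5 + g) = 3 + g)
X = I*√119 (X = √((16 - 4*(9 - 3)) - 111) = √((16 - 4*6) - 111) = √((16 - 24) - 111) = √(-8 - 111) = √(-119) = I*√119 ≈ 10.909*I)
X + J(-5, -3)*(-405) = I*√119 + (3 - 5)*(-405) = I*√119 - 2*(-405) = I*√119 + 810 = 810 + I*√119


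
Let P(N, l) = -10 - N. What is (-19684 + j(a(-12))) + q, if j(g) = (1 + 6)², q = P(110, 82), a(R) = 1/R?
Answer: -19755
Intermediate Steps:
q = -120 (q = -10 - 1*110 = -10 - 110 = -120)
j(g) = 49 (j(g) = 7² = 49)
(-19684 + j(a(-12))) + q = (-19684 + 49) - 120 = -19635 - 120 = -19755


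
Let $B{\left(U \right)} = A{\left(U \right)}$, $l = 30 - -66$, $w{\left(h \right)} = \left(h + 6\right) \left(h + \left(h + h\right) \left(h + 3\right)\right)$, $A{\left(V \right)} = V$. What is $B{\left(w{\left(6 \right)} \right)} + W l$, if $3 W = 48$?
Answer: $2904$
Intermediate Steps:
$w{\left(h \right)} = \left(6 + h\right) \left(h + 2 h \left(3 + h\right)\right)$
$l = 96$ ($l = 30 + 66 = 96$)
$B{\left(U \right)} = U$
$W = 16$ ($W = \frac{1}{3} \cdot 48 = 16$)
$B{\left(w{\left(6 \right)} \right)} + W l = 6 \left(42 + 2 \cdot 6^{2} + 19 \cdot 6\right) + 16 \cdot 96 = 6 \left(42 + 2 \cdot 36 + 114\right) + 1536 = 6 \left(42 + 72 + 114\right) + 1536 = 6 \cdot 228 + 1536 = 1368 + 1536 = 2904$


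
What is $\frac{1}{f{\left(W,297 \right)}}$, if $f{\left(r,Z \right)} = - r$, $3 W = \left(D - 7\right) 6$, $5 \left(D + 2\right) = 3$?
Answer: $\frac{5}{84} \approx 0.059524$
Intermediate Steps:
$D = - \frac{7}{5}$ ($D = -2 + \frac{1}{5} \cdot 3 = -2 + \frac{3}{5} = - \frac{7}{5} \approx -1.4$)
$W = - \frac{84}{5}$ ($W = \frac{\left(- \frac{7}{5} - 7\right) 6}{3} = \frac{\left(- \frac{42}{5}\right) 6}{3} = \frac{1}{3} \left(- \frac{252}{5}\right) = - \frac{84}{5} \approx -16.8$)
$\frac{1}{f{\left(W,297 \right)}} = \frac{1}{\left(-1\right) \left(- \frac{84}{5}\right)} = \frac{1}{\frac{84}{5}} = \frac{5}{84}$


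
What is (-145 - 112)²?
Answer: 66049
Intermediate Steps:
(-145 - 112)² = (-257)² = 66049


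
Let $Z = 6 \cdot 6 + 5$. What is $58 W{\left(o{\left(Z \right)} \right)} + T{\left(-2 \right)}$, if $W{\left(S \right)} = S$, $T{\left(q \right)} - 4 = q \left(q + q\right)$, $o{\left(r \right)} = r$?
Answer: $2390$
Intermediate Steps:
$Z = 41$ ($Z = 36 + 5 = 41$)
$T{\left(q \right)} = 4 + 2 q^{2}$ ($T{\left(q \right)} = 4 + q \left(q + q\right) = 4 + q 2 q = 4 + 2 q^{2}$)
$58 W{\left(o{\left(Z \right)} \right)} + T{\left(-2 \right)} = 58 \cdot 41 + \left(4 + 2 \left(-2\right)^{2}\right) = 2378 + \left(4 + 2 \cdot 4\right) = 2378 + \left(4 + 8\right) = 2378 + 12 = 2390$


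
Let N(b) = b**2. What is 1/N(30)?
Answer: 1/900 ≈ 0.0011111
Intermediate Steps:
1/N(30) = 1/(30**2) = 1/900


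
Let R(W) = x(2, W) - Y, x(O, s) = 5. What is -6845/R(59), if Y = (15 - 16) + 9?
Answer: 6845/3 ≈ 2281.7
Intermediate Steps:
Y = 8 (Y = -1 + 9 = 8)
R(W) = -3 (R(W) = 5 - 1*8 = 5 - 8 = -3)
-6845/R(59) = -6845/(-3) = -6845*(-1/3) = 6845/3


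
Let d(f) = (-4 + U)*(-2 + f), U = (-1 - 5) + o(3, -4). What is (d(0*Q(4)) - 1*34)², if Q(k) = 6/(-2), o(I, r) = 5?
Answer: 576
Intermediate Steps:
Q(k) = -3 (Q(k) = 6*(-½) = -3)
U = -1 (U = (-1 - 5) + 5 = -6 + 5 = -1)
d(f) = 10 - 5*f (d(f) = (-4 - 1)*(-2 + f) = -5*(-2 + f) = 10 - 5*f)
(d(0*Q(4)) - 1*34)² = ((10 - 0*(-3)) - 1*34)² = ((10 - 5*0) - 34)² = ((10 + 0) - 34)² = (10 - 34)² = (-24)² = 576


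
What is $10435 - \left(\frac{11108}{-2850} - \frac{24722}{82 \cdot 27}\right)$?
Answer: $\frac{5494904776}{525825} \approx 10450.0$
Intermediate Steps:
$10435 - \left(\frac{11108}{-2850} - \frac{24722}{82 \cdot 27}\right) = 10435 - \left(11108 \left(- \frac{1}{2850}\right) - \frac{24722}{2214}\right) = 10435 - \left(- \frac{5554}{1425} - \frac{12361}{1107}\right) = 10435 - - \frac{7920901}{525825} = 10435 + \frac{7920901}{525825} = \frac{5494904776}{525825}$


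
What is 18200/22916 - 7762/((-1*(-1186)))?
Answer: -19536099/3397297 ≈ -5.7505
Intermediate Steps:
18200/22916 - 7762/((-1*(-1186))) = 18200*(1/22916) - 7762/1186 = 4550/5729 - 7762*1/1186 = 4550/5729 - 3881/593 = -19536099/3397297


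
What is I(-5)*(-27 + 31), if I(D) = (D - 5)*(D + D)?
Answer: 400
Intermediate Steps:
I(D) = 2*D*(-5 + D) (I(D) = (-5 + D)*(2*D) = 2*D*(-5 + D))
I(-5)*(-27 + 31) = (2*(-5)*(-5 - 5))*(-27 + 31) = (2*(-5)*(-10))*4 = 100*4 = 400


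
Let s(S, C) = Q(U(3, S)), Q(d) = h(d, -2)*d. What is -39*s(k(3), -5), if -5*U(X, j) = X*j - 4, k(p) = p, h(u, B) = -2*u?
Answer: 78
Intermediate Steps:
U(X, j) = 4/5 - X*j/5 (U(X, j) = -(X*j - 4)/5 = -(-4 + X*j)/5 = 4/5 - X*j/5)
Q(d) = -2*d**2 (Q(d) = (-2*d)*d = -2*d**2)
s(S, C) = -2*(4/5 - 3*S/5)**2 (s(S, C) = -2*(4/5 - 1/5*3*S)**2 = -2*(4/5 - 3*S/5)**2)
-39*s(k(3), -5) = -(-78)*(-4 + 3*3)**2/25 = -(-78)*(-4 + 9)**2/25 = -(-78)*5**2/25 = -(-78)*25/25 = -39*(-2) = 78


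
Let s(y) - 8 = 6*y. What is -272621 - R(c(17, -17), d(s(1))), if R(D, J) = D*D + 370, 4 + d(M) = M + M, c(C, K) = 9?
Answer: -273072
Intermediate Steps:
s(y) = 8 + 6*y
d(M) = -4 + 2*M (d(M) = -4 + (M + M) = -4 + 2*M)
R(D, J) = 370 + D² (R(D, J) = D² + 370 = 370 + D²)
-272621 - R(c(17, -17), d(s(1))) = -272621 - (370 + 9²) = -272621 - (370 + 81) = -272621 - 1*451 = -272621 - 451 = -273072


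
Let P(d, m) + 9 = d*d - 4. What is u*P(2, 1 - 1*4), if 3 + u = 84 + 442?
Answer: -4707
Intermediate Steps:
u = 523 (u = -3 + (84 + 442) = -3 + 526 = 523)
P(d, m) = -13 + d² (P(d, m) = -9 + (d*d - 4) = -9 + (d² - 4) = -9 + (-4 + d²) = -13 + d²)
u*P(2, 1 - 1*4) = 523*(-13 + 2²) = 523*(-13 + 4) = 523*(-9) = -4707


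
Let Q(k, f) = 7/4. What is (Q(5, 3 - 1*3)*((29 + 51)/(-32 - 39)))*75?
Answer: -10500/71 ≈ -147.89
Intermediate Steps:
Q(k, f) = 7/4 (Q(k, f) = 7*(¼) = 7/4)
(Q(5, 3 - 1*3)*((29 + 51)/(-32 - 39)))*75 = (7*((29 + 51)/(-32 - 39))/4)*75 = (7*(80/(-71))/4)*75 = (7*(80*(-1/71))/4)*75 = ((7/4)*(-80/71))*75 = -140/71*75 = -10500/71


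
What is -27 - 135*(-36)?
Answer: 4833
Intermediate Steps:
-27 - 135*(-36) = -27 + 4860 = 4833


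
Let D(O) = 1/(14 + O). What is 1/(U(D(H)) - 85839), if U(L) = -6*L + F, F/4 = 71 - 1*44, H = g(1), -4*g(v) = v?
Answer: -55/4715229 ≈ -1.1664e-5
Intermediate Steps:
g(v) = -v/4
H = -¼ (H = -¼*1 = -¼ ≈ -0.25000)
F = 108 (F = 4*(71 - 1*44) = 4*(71 - 44) = 4*27 = 108)
U(L) = 108 - 6*L (U(L) = -6*L + 108 = 108 - 6*L)
1/(U(D(H)) - 85839) = 1/((108 - 6/(14 - ¼)) - 85839) = 1/((108 - 6/55/4) - 85839) = 1/((108 - 6*4/55) - 85839) = 1/((108 - 24/55) - 85839) = 1/(5916/55 - 85839) = 1/(-4715229/55) = -55/4715229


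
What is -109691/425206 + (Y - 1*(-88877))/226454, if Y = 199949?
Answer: 48985291221/48144799762 ≈ 1.0175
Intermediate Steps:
-109691/425206 + (Y - 1*(-88877))/226454 = -109691/425206 + (199949 - 1*(-88877))/226454 = -109691*1/425206 + (199949 + 88877)*(1/226454) = -109691/425206 + 288826*(1/226454) = -109691/425206 + 144413/113227 = 48985291221/48144799762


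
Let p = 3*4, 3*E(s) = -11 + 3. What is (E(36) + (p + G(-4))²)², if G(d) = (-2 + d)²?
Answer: 47665216/9 ≈ 5.2961e+6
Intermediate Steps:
E(s) = -8/3 (E(s) = (-11 + 3)/3 = (⅓)*(-8) = -8/3)
p = 12
(E(36) + (p + G(-4))²)² = (-8/3 + (12 + (-2 - 4)²)²)² = (-8/3 + (12 + (-6)²)²)² = (-8/3 + (12 + 36)²)² = (-8/3 + 48²)² = (-8/3 + 2304)² = (6904/3)² = 47665216/9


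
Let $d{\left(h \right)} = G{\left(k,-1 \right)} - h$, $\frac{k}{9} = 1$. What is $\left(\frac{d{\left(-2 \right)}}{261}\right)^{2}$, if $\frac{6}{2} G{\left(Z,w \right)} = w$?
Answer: $\frac{25}{613089} \approx 4.0777 \cdot 10^{-5}$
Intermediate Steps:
$k = 9$ ($k = 9 \cdot 1 = 9$)
$G{\left(Z,w \right)} = \frac{w}{3}$
$d{\left(h \right)} = - \frac{1}{3} - h$ ($d{\left(h \right)} = \frac{1}{3} \left(-1\right) - h = - \frac{1}{3} - h$)
$\left(\frac{d{\left(-2 \right)}}{261}\right)^{2} = \left(\frac{- \frac{1}{3} - -2}{261}\right)^{2} = \left(\left(- \frac{1}{3} + 2\right) \frac{1}{261}\right)^{2} = \left(\frac{5}{3} \cdot \frac{1}{261}\right)^{2} = \left(\frac{5}{783}\right)^{2} = \frac{25}{613089}$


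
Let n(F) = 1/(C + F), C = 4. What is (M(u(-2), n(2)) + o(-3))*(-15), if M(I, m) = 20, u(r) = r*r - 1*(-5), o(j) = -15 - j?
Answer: -120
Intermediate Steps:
u(r) = 5 + r² (u(r) = r² + 5 = 5 + r²)
n(F) = 1/(4 + F)
(M(u(-2), n(2)) + o(-3))*(-15) = (20 + (-15 - 1*(-3)))*(-15) = (20 + (-15 + 3))*(-15) = (20 - 12)*(-15) = 8*(-15) = -120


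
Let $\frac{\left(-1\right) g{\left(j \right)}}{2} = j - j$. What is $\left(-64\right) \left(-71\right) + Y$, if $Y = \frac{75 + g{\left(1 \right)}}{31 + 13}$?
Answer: $\frac{200011}{44} \approx 4545.7$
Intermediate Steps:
$g{\left(j \right)} = 0$ ($g{\left(j \right)} = - 2 \left(j - j\right) = \left(-2\right) 0 = 0$)
$Y = \frac{75}{44}$ ($Y = \frac{75 + 0}{31 + 13} = \frac{75}{44} \approx 1.7045$)
$\left(-64\right) \left(-71\right) + Y = \left(-64\right) \left(-71\right) + \frac{75}{44} = 4544 + \frac{75}{44} = \frac{200011}{44}$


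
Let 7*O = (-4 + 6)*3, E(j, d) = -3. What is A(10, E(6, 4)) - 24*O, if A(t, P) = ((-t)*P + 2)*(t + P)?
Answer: 1424/7 ≈ 203.43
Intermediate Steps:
A(t, P) = (2 - P*t)*(P + t) (A(t, P) = (-P*t + 2)*(P + t) = (2 - P*t)*(P + t))
O = 6/7 (O = ((-4 + 6)*3)/7 = (2*3)/7 = (⅐)*6 = 6/7 ≈ 0.85714)
A(10, E(6, 4)) - 24*O = (2*(-3) + 2*10 - 1*(-3)*10² - 1*10*(-3)²) - 24*6/7 = (-6 + 20 - 1*(-3)*100 - 1*10*9) - 144/7 = (-6 + 20 + 300 - 90) - 144/7 = 224 - 144/7 = 1424/7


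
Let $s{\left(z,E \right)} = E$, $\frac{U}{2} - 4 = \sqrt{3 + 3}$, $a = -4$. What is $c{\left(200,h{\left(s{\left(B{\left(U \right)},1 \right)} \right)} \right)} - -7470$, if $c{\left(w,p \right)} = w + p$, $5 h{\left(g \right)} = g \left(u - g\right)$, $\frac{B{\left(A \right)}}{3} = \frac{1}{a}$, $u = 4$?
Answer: $\frac{38353}{5} \approx 7670.6$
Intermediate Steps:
$U = 8 + 2 \sqrt{6}$ ($U = 8 + 2 \sqrt{3 + 3} = 8 + 2 \sqrt{6} \approx 12.899$)
$B{\left(A \right)} = - \frac{3}{4}$ ($B{\left(A \right)} = \frac{3}{-4} = 3 \left(- \frac{1}{4}\right) = - \frac{3}{4}$)
$h{\left(g \right)} = \frac{g \left(4 - g\right)}{5}$
$c{\left(w,p \right)} = p + w$
$c{\left(200,h{\left(s{\left(B{\left(U \right)},1 \right)} \right)} \right)} - -7470 = \left(\frac{1}{5} \cdot 1 \left(4 - 1\right) + 200\right) - -7470 = \left(\frac{1}{5} \cdot 1 \left(4 - 1\right) + 200\right) + 7470 = \left(\frac{1}{5} \cdot 1 \cdot 3 + 200\right) + 7470 = \left(\frac{3}{5} + 200\right) + 7470 = \frac{1003}{5} + 7470 = \frac{38353}{5}$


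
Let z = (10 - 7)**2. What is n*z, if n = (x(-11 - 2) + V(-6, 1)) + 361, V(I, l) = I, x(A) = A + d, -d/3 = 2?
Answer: 3024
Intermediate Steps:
d = -6 (d = -3*2 = -6)
x(A) = -6 + A (x(A) = A - 6 = -6 + A)
z = 9 (z = 3**2 = 9)
n = 336 (n = ((-6 + (-11 - 2)) - 6) + 361 = ((-6 - 13) - 6) + 361 = (-19 - 6) + 361 = -25 + 361 = 336)
n*z = 336*9 = 3024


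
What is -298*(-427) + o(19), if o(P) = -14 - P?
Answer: 127213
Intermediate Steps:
-298*(-427) + o(19) = -298*(-427) + (-14 - 1*19) = 127246 + (-14 - 19) = 127246 - 33 = 127213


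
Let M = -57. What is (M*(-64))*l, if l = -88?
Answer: -321024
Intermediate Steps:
(M*(-64))*l = -57*(-64)*(-88) = 3648*(-88) = -321024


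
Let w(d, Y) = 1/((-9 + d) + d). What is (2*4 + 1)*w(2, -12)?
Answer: -9/5 ≈ -1.8000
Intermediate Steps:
w(d, Y) = 1/(-9 + 2*d)
(2*4 + 1)*w(2, -12) = (2*4 + 1)/(-9 + 2*2) = (8 + 1)/(-9 + 4) = 9/(-5) = 9*(-⅕) = -9/5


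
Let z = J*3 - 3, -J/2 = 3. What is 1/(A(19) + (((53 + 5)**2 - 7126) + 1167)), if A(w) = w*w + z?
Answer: -1/2255 ≈ -0.00044346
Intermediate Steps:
J = -6 (J = -2*3 = -6)
z = -21 (z = -6*3 - 3 = -18 - 3 = -21)
A(w) = -21 + w**2 (A(w) = w*w - 21 = w**2 - 21 = -21 + w**2)
1/(A(19) + (((53 + 5)**2 - 7126) + 1167)) = 1/((-21 + 19**2) + (((53 + 5)**2 - 7126) + 1167)) = 1/((-21 + 361) + ((58**2 - 7126) + 1167)) = 1/(340 + ((3364 - 7126) + 1167)) = 1/(340 + (-3762 + 1167)) = 1/(340 - 2595) = 1/(-2255) = -1/2255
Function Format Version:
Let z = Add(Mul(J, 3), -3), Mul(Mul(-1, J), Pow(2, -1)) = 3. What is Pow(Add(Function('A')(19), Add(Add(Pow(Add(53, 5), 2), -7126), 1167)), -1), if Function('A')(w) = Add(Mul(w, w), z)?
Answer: Rational(-1, 2255) ≈ -0.00044346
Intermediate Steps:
J = -6 (J = Mul(-2, 3) = -6)
z = -21 (z = Add(Mul(-6, 3), -3) = Add(-18, -3) = -21)
Function('A')(w) = Add(-21, Pow(w, 2)) (Function('A')(w) = Add(Mul(w, w), -21) = Add(Pow(w, 2), -21) = Add(-21, Pow(w, 2)))
Pow(Add(Function('A')(19), Add(Add(Pow(Add(53, 5), 2), -7126), 1167)), -1) = Pow(Add(Add(-21, Pow(19, 2)), Add(Add(Pow(Add(53, 5), 2), -7126), 1167)), -1) = Pow(Add(Add(-21, 361), Add(Add(Pow(58, 2), -7126), 1167)), -1) = Pow(Add(340, Add(Add(3364, -7126), 1167)), -1) = Pow(Add(340, Add(-3762, 1167)), -1) = Pow(Add(340, -2595), -1) = Pow(-2255, -1) = Rational(-1, 2255)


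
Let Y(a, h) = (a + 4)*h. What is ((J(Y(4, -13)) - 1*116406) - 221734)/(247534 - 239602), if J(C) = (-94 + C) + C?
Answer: -56407/1322 ≈ -42.668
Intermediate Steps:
Y(a, h) = h*(4 + a) (Y(a, h) = (4 + a)*h = h*(4 + a))
J(C) = -94 + 2*C
((J(Y(4, -13)) - 1*116406) - 221734)/(247534 - 239602) = (((-94 + 2*(-13*(4 + 4))) - 1*116406) - 221734)/(247534 - 239602) = (((-94 + 2*(-13*8)) - 116406) - 221734)/7932 = (((-94 + 2*(-104)) - 116406) - 221734)*(1/7932) = (((-94 - 208) - 116406) - 221734)*(1/7932) = ((-302 - 116406) - 221734)*(1/7932) = (-116708 - 221734)*(1/7932) = -338442*1/7932 = -56407/1322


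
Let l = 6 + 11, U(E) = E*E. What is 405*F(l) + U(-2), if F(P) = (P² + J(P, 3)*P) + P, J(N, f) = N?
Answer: 240979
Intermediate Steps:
U(E) = E²
l = 17
F(P) = P + 2*P² (F(P) = (P² + P*P) + P = (P² + P²) + P = 2*P² + P = P + 2*P²)
405*F(l) + U(-2) = 405*(17*(1 + 2*17)) + (-2)² = 405*(17*(1 + 34)) + 4 = 405*(17*35) + 4 = 405*595 + 4 = 240975 + 4 = 240979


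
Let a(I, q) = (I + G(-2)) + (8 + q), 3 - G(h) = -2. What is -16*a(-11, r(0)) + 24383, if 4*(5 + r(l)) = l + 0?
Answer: 24431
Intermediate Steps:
G(h) = 5 (G(h) = 3 - 1*(-2) = 3 + 2 = 5)
r(l) = -5 + l/4 (r(l) = -5 + (l + 0)/4 = -5 + l/4)
a(I, q) = 13 + I + q (a(I, q) = (I + 5) + (8 + q) = (5 + I) + (8 + q) = 13 + I + q)
-16*a(-11, r(0)) + 24383 = -16*(13 - 11 + (-5 + (¼)*0)) + 24383 = -16*(13 - 11 + (-5 + 0)) + 24383 = -16*(13 - 11 - 5) + 24383 = -16*(-3) + 24383 = 48 + 24383 = 24431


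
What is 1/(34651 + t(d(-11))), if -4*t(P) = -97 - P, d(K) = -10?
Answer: 4/138691 ≈ 2.8841e-5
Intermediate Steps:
t(P) = 97/4 + P/4 (t(P) = -(-97 - P)/4 = 97/4 + P/4)
1/(34651 + t(d(-11))) = 1/(34651 + (97/4 + (1/4)*(-10))) = 1/(34651 + (97/4 - 5/2)) = 1/(34651 + 87/4) = 1/(138691/4) = 4/138691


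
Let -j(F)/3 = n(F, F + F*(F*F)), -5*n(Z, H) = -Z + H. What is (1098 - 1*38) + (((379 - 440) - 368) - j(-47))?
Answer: 314624/5 ≈ 62925.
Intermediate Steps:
n(Z, H) = -H/5 + Z/5 (n(Z, H) = -(-Z + H)/5 = -(H - Z)/5 = -H/5 + Z/5)
j(F) = 3*F³/5 (j(F) = -3*(-(F + F*(F*F))/5 + F/5) = -3*(-(F + F*F²)/5 + F/5) = -3*(-(F + F³)/5 + F/5) = -3*((-F/5 - F³/5) + F/5) = -(-3)*F³/5 = 3*F³/5)
(1098 - 1*38) + (((379 - 440) - 368) - j(-47)) = (1098 - 1*38) + (((379 - 440) - 368) - 3*(-47)³/5) = (1098 - 38) + ((-61 - 368) - 3*(-103823)/5) = 1060 + (-429 - 1*(-311469/5)) = 1060 + (-429 + 311469/5) = 1060 + 309324/5 = 314624/5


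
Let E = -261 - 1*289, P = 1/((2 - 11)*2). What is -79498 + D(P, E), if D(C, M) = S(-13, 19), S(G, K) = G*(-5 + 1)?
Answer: -79446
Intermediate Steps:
S(G, K) = -4*G (S(G, K) = G*(-4) = -4*G)
P = -1/18 (P = 1/(-9*2) = 1/(-18) = -1/18 ≈ -0.055556)
E = -550 (E = -261 - 289 = -550)
D(C, M) = 52 (D(C, M) = -4*(-13) = 52)
-79498 + D(P, E) = -79498 + 52 = -79446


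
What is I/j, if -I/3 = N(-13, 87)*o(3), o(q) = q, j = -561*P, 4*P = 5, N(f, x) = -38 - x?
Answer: -300/187 ≈ -1.6043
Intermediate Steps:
P = 5/4 (P = (¼)*5 = 5/4 ≈ 1.2500)
j = -2805/4 (j = -561*5/4 = -2805/4 ≈ -701.25)
I = 1125 (I = -3*(-38 - 1*87)*3 = -3*(-38 - 87)*3 = -(-375)*3 = -3*(-375) = 1125)
I/j = 1125/(-2805/4) = 1125*(-4/2805) = -300/187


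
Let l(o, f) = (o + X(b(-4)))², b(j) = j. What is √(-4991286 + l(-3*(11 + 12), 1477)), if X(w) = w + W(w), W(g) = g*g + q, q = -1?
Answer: 47*I*√2258 ≈ 2233.4*I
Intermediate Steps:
W(g) = -1 + g² (W(g) = g*g - 1 = g² - 1 = -1 + g²)
X(w) = -1 + w + w² (X(w) = w + (-1 + w²) = -1 + w + w²)
l(o, f) = (11 + o)² (l(o, f) = (o + (-1 - 4 + (-4)²))² = (o + (-1 - 4 + 16))² = (o + 11)² = (11 + o)²)
√(-4991286 + l(-3*(11 + 12), 1477)) = √(-4991286 + (11 - 3*(11 + 12))²) = √(-4991286 + (11 - 3*23)²) = √(-4991286 + (11 - 69)²) = √(-4991286 + (-58)²) = √(-4991286 + 3364) = √(-4987922) = 47*I*√2258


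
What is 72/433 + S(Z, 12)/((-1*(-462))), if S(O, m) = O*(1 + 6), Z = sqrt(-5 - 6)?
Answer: 72/433 + I*sqrt(11)/66 ≈ 0.16628 + 0.050252*I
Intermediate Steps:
Z = I*sqrt(11) (Z = sqrt(-11) = I*sqrt(11) ≈ 3.3166*I)
S(O, m) = 7*O (S(O, m) = O*7 = 7*O)
72/433 + S(Z, 12)/((-1*(-462))) = 72/433 + (7*(I*sqrt(11)))/((-1*(-462))) = 72*(1/433) + (7*I*sqrt(11))/462 = 72/433 + (7*I*sqrt(11))*(1/462) = 72/433 + I*sqrt(11)/66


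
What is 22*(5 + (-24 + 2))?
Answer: -374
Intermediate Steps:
22*(5 + (-24 + 2)) = 22*(5 - 22) = 22*(-17) = -374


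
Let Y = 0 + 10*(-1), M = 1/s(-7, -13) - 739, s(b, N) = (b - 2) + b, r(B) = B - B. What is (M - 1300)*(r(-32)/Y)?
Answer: 0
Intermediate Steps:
r(B) = 0
s(b, N) = -2 + 2*b (s(b, N) = (-2 + b) + b = -2 + 2*b)
M = -11825/16 (M = 1/(-2 + 2*(-7)) - 739 = 1/(-2 - 14) - 739 = 1/(-16) - 739 = -1/16 - 739 = -11825/16 ≈ -739.06)
Y = -10 (Y = 0 - 10 = -10)
(M - 1300)*(r(-32)/Y) = (-11825/16 - 1300)*(0/(-10)) = -0*(-1)/10 = -32625/16*0 = 0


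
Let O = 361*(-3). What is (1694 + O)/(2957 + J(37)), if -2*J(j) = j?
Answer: 1222/5877 ≈ 0.20793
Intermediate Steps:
J(j) = -j/2
O = -1083
(1694 + O)/(2957 + J(37)) = (1694 - 1083)/(2957 - 1/2*37) = 611/(2957 - 37/2) = 611/(5877/2) = 611*(2/5877) = 1222/5877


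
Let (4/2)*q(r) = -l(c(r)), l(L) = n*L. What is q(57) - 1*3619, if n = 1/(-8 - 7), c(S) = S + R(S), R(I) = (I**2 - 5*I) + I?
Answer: -17582/5 ≈ -3516.4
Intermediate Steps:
R(I) = I**2 - 4*I
c(S) = S + S*(-4 + S)
n = -1/15 (n = 1/(-15) = -1/15 ≈ -0.066667)
l(L) = -L/15
q(r) = r*(-3 + r)/30 (q(r) = (-(-1)*r*(-3 + r)/15)/2 = (r*(-3 + r)/15)/2 = r*(-3 + r)/30)
q(57) - 1*3619 = (1/30)*57*(-3 + 57) - 1*3619 = (1/30)*57*54 - 3619 = 513/5 - 3619 = -17582/5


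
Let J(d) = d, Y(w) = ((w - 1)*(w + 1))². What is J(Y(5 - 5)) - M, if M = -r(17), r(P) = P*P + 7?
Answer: 297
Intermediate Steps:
Y(w) = (1 + w)²*(-1 + w)² (Y(w) = ((-1 + w)*(1 + w))² = ((1 + w)*(-1 + w))² = (1 + w)²*(-1 + w)²)
r(P) = 7 + P² (r(P) = P² + 7 = 7 + P²)
M = -296 (M = -(7 + 17²) = -(7 + 289) = -1*296 = -296)
J(Y(5 - 5)) - M = (1 + (5 - 5))²*(-1 + (5 - 5))² - 1*(-296) = (1 + 0)²*(-1 + 0)² + 296 = 1²*(-1)² + 296 = 1*1 + 296 = 1 + 296 = 297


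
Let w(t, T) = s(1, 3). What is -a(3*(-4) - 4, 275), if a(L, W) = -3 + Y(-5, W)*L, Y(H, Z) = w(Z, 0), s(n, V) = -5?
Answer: -77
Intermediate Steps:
w(t, T) = -5
Y(H, Z) = -5
a(L, W) = -3 - 5*L
-a(3*(-4) - 4, 275) = -(-3 - 5*(3*(-4) - 4)) = -(-3 - 5*(-12 - 4)) = -(-3 - 5*(-16)) = -(-3 + 80) = -1*77 = -77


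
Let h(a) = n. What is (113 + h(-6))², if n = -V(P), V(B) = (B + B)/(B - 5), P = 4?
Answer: 14641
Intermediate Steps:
V(B) = 2*B/(-5 + B) (V(B) = (2*B)/(-5 + B) = 2*B/(-5 + B))
n = 8 (n = -2*4/(-5 + 4) = -2*4/(-1) = -2*4*(-1) = -1*(-8) = 8)
h(a) = 8
(113 + h(-6))² = (113 + 8)² = 121² = 14641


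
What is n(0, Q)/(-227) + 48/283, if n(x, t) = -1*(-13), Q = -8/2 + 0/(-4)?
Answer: 7217/64241 ≈ 0.11234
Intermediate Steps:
Q = -4 (Q = -8*½ + 0*(-¼) = -4 + 0 = -4)
n(x, t) = 13
n(0, Q)/(-227) + 48/283 = 13/(-227) + 48/283 = 13*(-1/227) + 48*(1/283) = -13/227 + 48/283 = 7217/64241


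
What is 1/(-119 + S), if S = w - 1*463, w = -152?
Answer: -1/734 ≈ -0.0013624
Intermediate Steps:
S = -615 (S = -152 - 1*463 = -152 - 463 = -615)
1/(-119 + S) = 1/(-119 - 615) = 1/(-734) = -1/734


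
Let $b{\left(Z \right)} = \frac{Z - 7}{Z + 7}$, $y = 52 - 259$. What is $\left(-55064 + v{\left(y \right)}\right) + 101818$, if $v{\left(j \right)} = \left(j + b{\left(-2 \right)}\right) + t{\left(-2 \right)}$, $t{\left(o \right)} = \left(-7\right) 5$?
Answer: $\frac{232551}{5} \approx 46510.0$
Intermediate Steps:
$t{\left(o \right)} = -35$
$y = -207$ ($y = 52 - 259 = -207$)
$b{\left(Z \right)} = \frac{-7 + Z}{7 + Z}$
$v{\left(j \right)} = - \frac{184}{5} + j$ ($v{\left(j \right)} = \left(j + \frac{-7 - 2}{7 - 2}\right) - 35 = \left(j + \frac{1}{5} \left(-9\right)\right) - 35 = \left(j - \frac{9}{5}\right) - 35 = \left(- \frac{9}{5} + j\right) - 35 = - \frac{184}{5} + j$)
$\left(-55064 + v{\left(y \right)}\right) + 101818 = \left(-55064 - \frac{1219}{5}\right) + 101818 = - \frac{276539}{5} + 101818 = \frac{232551}{5}$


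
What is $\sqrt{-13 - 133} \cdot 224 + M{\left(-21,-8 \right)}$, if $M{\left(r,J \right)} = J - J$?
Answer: $224 i \sqrt{146} \approx 2706.6 i$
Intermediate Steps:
$M{\left(r,J \right)} = 0$
$\sqrt{-13 - 133} \cdot 224 + M{\left(-21,-8 \right)} = \sqrt{-13 - 133} \cdot 224 + 0 = \sqrt{-146} \cdot 224 + 0 = i \sqrt{146} \cdot 224 + 0 = 224 i \sqrt{146} + 0 = 224 i \sqrt{146}$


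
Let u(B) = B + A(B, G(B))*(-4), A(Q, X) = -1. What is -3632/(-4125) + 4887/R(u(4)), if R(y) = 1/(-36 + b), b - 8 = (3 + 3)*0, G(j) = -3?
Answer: -564444868/4125 ≈ -1.3684e+5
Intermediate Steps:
b = 8 (b = 8 + (3 + 3)*0 = 8 + 6*0 = 8 + 0 = 8)
u(B) = 4 + B (u(B) = B - 1*(-4) = B + 4 = 4 + B)
R(y) = -1/28 (R(y) = 1/(-36 + 8) = 1/(-28) = -1/28)
-3632/(-4125) + 4887/R(u(4)) = -3632/(-4125) + 4887/(-1/28) = -3632*(-1/4125) + 4887*(-28) = 3632/4125 - 136836 = -564444868/4125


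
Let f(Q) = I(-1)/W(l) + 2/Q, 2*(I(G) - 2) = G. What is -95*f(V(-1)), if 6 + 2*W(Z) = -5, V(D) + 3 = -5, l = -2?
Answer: 2185/44 ≈ 49.659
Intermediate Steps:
I(G) = 2 + G/2
V(D) = -8 (V(D) = -3 - 5 = -8)
W(Z) = -11/2 (W(Z) = -3 + (1/2)*(-5) = -3 - 5/2 = -11/2)
f(Q) = -3/11 + 2/Q (f(Q) = (2 + (1/2)*(-1))/(-11/2) + 2/Q = (2 - 1/2)*(-2/11) + 2/Q = (3/2)*(-2/11) + 2/Q = -3/11 + 2/Q)
-95*f(V(-1)) = -95*(-3/11 + 2/(-8)) = -95*(-3/11 + 2*(-1/8)) = -95*(-3/11 - 1/4) = -95*(-23/44) = 2185/44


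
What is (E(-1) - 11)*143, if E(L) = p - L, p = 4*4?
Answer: 858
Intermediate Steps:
p = 16
E(L) = 16 - L
(E(-1) - 11)*143 = ((16 - 1*(-1)) - 11)*143 = ((16 + 1) - 11)*143 = (17 - 11)*143 = 6*143 = 858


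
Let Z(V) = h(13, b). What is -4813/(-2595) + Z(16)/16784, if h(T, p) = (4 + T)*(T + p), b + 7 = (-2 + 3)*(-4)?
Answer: 40434811/21777240 ≈ 1.8567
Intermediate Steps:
b = -11 (b = -7 + (-2 + 3)*(-4) = -7 + 1*(-4) = -7 - 4 = -11)
Z(V) = 34 (Z(V) = 13² + 4*13 + 4*(-11) + 13*(-11) = 169 + 52 - 44 - 143 = 34)
-4813/(-2595) + Z(16)/16784 = -4813/(-2595) + 34/16784 = -4813*(-1/2595) + 34*(1/16784) = 4813/2595 + 17/8392 = 40434811/21777240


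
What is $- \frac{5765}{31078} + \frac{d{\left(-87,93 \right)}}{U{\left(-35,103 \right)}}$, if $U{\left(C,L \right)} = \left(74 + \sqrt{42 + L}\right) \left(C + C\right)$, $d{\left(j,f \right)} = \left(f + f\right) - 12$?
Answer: $- \frac{425247563}{1932896210} + \frac{29 \sqrt{145}}{62195} \approx -0.21439$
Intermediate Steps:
$d{\left(j,f \right)} = -12 + 2 f$ ($d{\left(j,f \right)} = 2 f - 12 = -12 + 2 f$)
$U{\left(C,L \right)} = 2 C \left(74 + \sqrt{42 + L}\right)$ ($U{\left(C,L \right)} = \left(74 + \sqrt{42 + L}\right) 2 C = 2 C \left(74 + \sqrt{42 + L}\right)$)
$- \frac{5765}{31078} + \frac{d{\left(-87,93 \right)}}{U{\left(-35,103 \right)}} = - \frac{5765}{31078} + \frac{-12 + 2 \cdot 93}{2 \left(-35\right) \left(74 + \sqrt{42 + 103}\right)} = \left(-5765\right) \frac{1}{31078} + \frac{-12 + 186}{2 \left(-35\right) \left(74 + \sqrt{145}\right)} = - \frac{5765}{31078} + \frac{174}{-5180 - 70 \sqrt{145}}$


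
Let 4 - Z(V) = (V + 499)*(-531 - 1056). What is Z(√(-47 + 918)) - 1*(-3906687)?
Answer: 4698604 + 1587*√871 ≈ 4.7454e+6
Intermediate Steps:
Z(V) = 791917 + 1587*V (Z(V) = 4 - (V + 499)*(-531 - 1056) = 4 - (499 + V)*(-1587) = 4 - (-791913 - 1587*V) = 4 + (791913 + 1587*V) = 791917 + 1587*V)
Z(√(-47 + 918)) - 1*(-3906687) = (791917 + 1587*√(-47 + 918)) - 1*(-3906687) = (791917 + 1587*√871) + 3906687 = 4698604 + 1587*√871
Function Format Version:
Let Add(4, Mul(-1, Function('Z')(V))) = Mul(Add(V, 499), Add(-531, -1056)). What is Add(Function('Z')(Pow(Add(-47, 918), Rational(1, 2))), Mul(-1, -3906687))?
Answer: Add(4698604, Mul(1587, Pow(871, Rational(1, 2)))) ≈ 4.7454e+6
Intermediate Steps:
Function('Z')(V) = Add(791917, Mul(1587, V)) (Function('Z')(V) = Add(4, Mul(-1, Mul(Add(V, 499), Add(-531, -1056)))) = Add(4, Mul(-1, Mul(Add(499, V), -1587))) = Add(4, Mul(-1, Add(-791913, Mul(-1587, V)))) = Add(4, Add(791913, Mul(1587, V))) = Add(791917, Mul(1587, V)))
Add(Function('Z')(Pow(Add(-47, 918), Rational(1, 2))), Mul(-1, -3906687)) = Add(Add(791917, Mul(1587, Pow(Add(-47, 918), Rational(1, 2)))), Mul(-1, -3906687)) = Add(Add(791917, Mul(1587, Pow(871, Rational(1, 2)))), 3906687) = Add(4698604, Mul(1587, Pow(871, Rational(1, 2))))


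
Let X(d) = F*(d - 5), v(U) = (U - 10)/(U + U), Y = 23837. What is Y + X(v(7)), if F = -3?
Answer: 333937/14 ≈ 23853.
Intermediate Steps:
v(U) = (-10 + U)/(2*U) (v(U) = (-10 + U)/((2*U)) = (-10 + U)*(1/(2*U)) = (-10 + U)/(2*U))
X(d) = 15 - 3*d (X(d) = -3*(d - 5) = -3*(-5 + d) = 15 - 3*d)
Y + X(v(7)) = 23837 + (15 - 3*(-10 + 7)/(2*7)) = 23837 + (15 - 3*(-3)/(2*7)) = 23837 + (15 - 3*(-3/14)) = 23837 + (15 + 9/14) = 23837 + 219/14 = 333937/14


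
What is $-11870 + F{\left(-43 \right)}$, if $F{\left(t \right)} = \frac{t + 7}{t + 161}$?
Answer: $- \frac{700348}{59} \approx -11870.0$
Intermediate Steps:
$F{\left(t \right)} = \frac{7 + t}{161 + t}$
$-11870 + F{\left(-43 \right)} = -11870 + \frac{7 - 43}{161 - 43} = -11870 + \frac{1}{118} \left(-36\right) = -11870 - \frac{18}{59} = - \frac{700348}{59}$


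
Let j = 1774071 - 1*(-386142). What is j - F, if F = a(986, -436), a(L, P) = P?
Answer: 2160649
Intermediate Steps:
F = -436
j = 2160213 (j = 1774071 + 386142 = 2160213)
j - F = 2160213 - 1*(-436) = 2160213 + 436 = 2160649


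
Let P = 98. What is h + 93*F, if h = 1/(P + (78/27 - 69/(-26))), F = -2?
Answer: -4506360/24229 ≈ -185.99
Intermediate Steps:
h = 234/24229 (h = 1/(98 + (78/27 - 69/(-26))) = 1/(98 + (78*(1/27) - 69*(-1/26))) = 1/(98 + (26/9 + 69/26)) = 1/(98 + 1297/234) = 1/(24229/234) = 234/24229 ≈ 0.0096578)
h + 93*F = 234/24229 + 93*(-2) = 234/24229 - 186 = -4506360/24229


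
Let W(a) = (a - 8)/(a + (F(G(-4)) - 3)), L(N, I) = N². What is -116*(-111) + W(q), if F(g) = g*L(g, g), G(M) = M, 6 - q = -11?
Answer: 643791/50 ≈ 12876.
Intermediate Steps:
q = 17 (q = 6 - 1*(-11) = 6 + 11 = 17)
F(g) = g³ (F(g) = g*g² = g³)
W(a) = (-8 + a)/(-67 + a) (W(a) = (a - 8)/(a + ((-4)³ - 3)) = (-8 + a)/(a + (-64 - 3)) = (-8 + a)/(a - 67) = (-8 + a)/(-67 + a))
-116*(-111) + W(q) = -116*(-111) + (8 - 1*17)/(67 - 1*17) = 12876 + (8 - 17)/(67 - 17) = 12876 - 9/50 = 643791/50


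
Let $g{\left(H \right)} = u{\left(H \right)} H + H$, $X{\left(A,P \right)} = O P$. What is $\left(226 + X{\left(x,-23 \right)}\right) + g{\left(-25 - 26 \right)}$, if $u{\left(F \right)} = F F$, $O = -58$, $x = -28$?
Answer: $-131142$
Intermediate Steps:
$u{\left(F \right)} = F^{2}$
$X{\left(A,P \right)} = - 58 P$
$g{\left(H \right)} = H + H^{3}$ ($g{\left(H \right)} = H^{2} H + H = H^{3} + H = H + H^{3}$)
$\left(226 + X{\left(x,-23 \right)}\right) + g{\left(-25 - 26 \right)} = \left(226 - -1334\right) + \left(\left(-25 - 26\right) + \left(-25 - 26\right)^{3}\right) = \left(226 + 1334\right) + \left(\left(-25 - 26\right) + \left(-25 - 26\right)^{3}\right) = 1560 + \left(-51 + \left(-51\right)^{3}\right) = 1560 - 132702 = -131142$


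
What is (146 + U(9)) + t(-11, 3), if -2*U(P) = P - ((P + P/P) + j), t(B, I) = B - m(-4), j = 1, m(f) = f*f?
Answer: 120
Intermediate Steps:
m(f) = f²
t(B, I) = -16 + B (t(B, I) = B - 1*(-4)² = B - 1*16 = B - 16 = -16 + B)
U(P) = 1 (U(P) = -(P - ((P + P/P) + 1))/2 = -(P - ((P + 1) + 1))/2 = -(P - ((1 + P) + 1))/2 = -(P - (2 + P))/2 = -(P + (-2 - P))/2 = -½*(-2) = 1)
(146 + U(9)) + t(-11, 3) = (146 + 1) + (-16 - 11) = 147 - 27 = 120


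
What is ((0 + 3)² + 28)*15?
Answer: 555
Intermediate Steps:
((0 + 3)² + 28)*15 = (3² + 28)*15 = (9 + 28)*15 = 37*15 = 555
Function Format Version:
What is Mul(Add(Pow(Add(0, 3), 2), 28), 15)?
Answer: 555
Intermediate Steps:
Mul(Add(Pow(Add(0, 3), 2), 28), 15) = Mul(Add(Pow(3, 2), 28), 15) = Mul(Add(9, 28), 15) = Mul(37, 15) = 555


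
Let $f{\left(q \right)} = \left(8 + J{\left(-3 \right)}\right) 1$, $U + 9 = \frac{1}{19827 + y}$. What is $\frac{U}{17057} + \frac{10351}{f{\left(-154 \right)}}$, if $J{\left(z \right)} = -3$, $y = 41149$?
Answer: $\frac{10765737314917}{5200338160} \approx 2070.2$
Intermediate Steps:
$U = - \frac{548783}{60976}$ ($U = -9 + \frac{1}{19827 + 41149} = -9 + \frac{1}{60976} = - \frac{548783}{60976} \approx -9.0$)
$f{\left(q \right)} = 5$ ($f{\left(q \right)} = \left(8 - 3\right) 1 = 5 \cdot 1 = 5$)
$\frac{U}{17057} + \frac{10351}{f{\left(-154 \right)}} = - \frac{548783}{60976 \cdot 17057} + \frac{10351}{5} = \left(- \frac{548783}{60976}\right) \frac{1}{17057} + 10351 \cdot \frac{1}{5} = - \frac{548783}{1040067632} + \frac{10351}{5} = \frac{10765737314917}{5200338160}$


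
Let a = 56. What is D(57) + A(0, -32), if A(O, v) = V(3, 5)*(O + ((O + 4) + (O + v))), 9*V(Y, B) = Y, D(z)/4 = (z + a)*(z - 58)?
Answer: -1384/3 ≈ -461.33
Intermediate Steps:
D(z) = 4*(-58 + z)*(56 + z) (D(z) = 4*((z + 56)*(z - 58)) = 4*((56 + z)*(-58 + z)) = 4*((-58 + z)*(56 + z)) = 4*(-58 + z)*(56 + z))
V(Y, B) = Y/9
A(O, v) = 4/3 + O + v/3 (A(O, v) = ((1/9)*3)*(O + ((O + 4) + (O + v))) = (O + ((4 + O) + (O + v)))/3 = (O + (4 + v + 2*O))/3 = (4 + v + 3*O)/3 = 4/3 + O + v/3)
D(57) + A(0, -32) = (-12992 - 8*57 + 4*57**2) + (4/3 + 0 + (1/3)*(-32)) = (-12992 - 456 + 4*3249) + (4/3 + 0 - 32/3) = (-12992 - 456 + 12996) - 28/3 = -452 - 28/3 = -1384/3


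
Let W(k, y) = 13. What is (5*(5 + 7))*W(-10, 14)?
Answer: 780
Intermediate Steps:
(5*(5 + 7))*W(-10, 14) = (5*(5 + 7))*13 = (5*12)*13 = 60*13 = 780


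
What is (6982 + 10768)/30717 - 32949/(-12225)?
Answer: 409696061/125171775 ≈ 3.2731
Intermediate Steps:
(6982 + 10768)/30717 - 32949/(-12225) = 17750*(1/30717) - 32949*(-1/12225) = 17750/30717 + 10983/4075 = 409696061/125171775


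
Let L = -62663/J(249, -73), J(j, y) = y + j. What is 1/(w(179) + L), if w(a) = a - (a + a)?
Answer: -176/94167 ≈ -0.0018690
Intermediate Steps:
J(j, y) = j + y
L = -62663/176 (L = -62663/(249 - 73) = -62663/176 ≈ -356.04)
w(a) = -a (w(a) = a - 2*a = -a)
1/(w(179) + L) = 1/(-1*179 - 62663/176) = 1/(-179 - 62663/176) = 1/(-94167/176) = -176/94167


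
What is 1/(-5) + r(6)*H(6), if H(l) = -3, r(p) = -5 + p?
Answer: -16/5 ≈ -3.2000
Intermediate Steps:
1/(-5) + r(6)*H(6) = 1/(-5) + (-5 + 6)*(-3) = -⅕ + 1*(-3) = -⅕ - 3 = -16/5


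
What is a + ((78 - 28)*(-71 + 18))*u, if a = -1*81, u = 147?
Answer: -389631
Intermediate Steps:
a = -81
a + ((78 - 28)*(-71 + 18))*u = -81 + ((78 - 28)*(-71 + 18))*147 = -81 + (50*(-53))*147 = -81 - 2650*147 = -81 - 389550 = -389631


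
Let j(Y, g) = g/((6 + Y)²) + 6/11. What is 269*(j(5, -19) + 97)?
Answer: 3169896/121 ≈ 26198.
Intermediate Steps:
j(Y, g) = 6/11 + g/(6 + Y)² (j(Y, g) = g/(6 + Y)² + 6*(1/11) = g/(6 + Y)² + 6/11 = 6/11 + g/(6 + Y)²)
269*(j(5, -19) + 97) = 269*((6/11 - 19/(6 + 5)²) + 97) = 269*((6/11 - 19/11²) + 97) = 269*((6/11 - 19*1/121) + 97) = 269*((6/11 - 19/121) + 97) = 269*(47/121 + 97) = 269*(11784/121) = 3169896/121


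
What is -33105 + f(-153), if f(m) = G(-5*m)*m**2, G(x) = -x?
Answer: -17940990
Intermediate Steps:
f(m) = 5*m**3 (f(m) = (-(-5)*m)*m**2 = (5*m)*m**2 = 5*m**3)
-33105 + f(-153) = -33105 + 5*(-153)**3 = -33105 + 5*(-3581577) = -33105 - 17907885 = -17940990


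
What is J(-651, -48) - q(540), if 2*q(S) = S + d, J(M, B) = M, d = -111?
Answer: -1731/2 ≈ -865.50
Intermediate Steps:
q(S) = -111/2 + S/2 (q(S) = (S - 111)/2 = (-111 + S)/2 = -111/2 + S/2)
J(-651, -48) - q(540) = -651 - (-111/2 + (½)*540) = -651 - (-111/2 + 270) = -651 - 1*429/2 = -651 - 429/2 = -1731/2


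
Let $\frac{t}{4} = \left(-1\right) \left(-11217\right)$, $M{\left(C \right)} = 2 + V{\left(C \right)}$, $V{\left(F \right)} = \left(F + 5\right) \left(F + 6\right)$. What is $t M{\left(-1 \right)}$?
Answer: $987096$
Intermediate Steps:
$V{\left(F \right)} = \left(5 + F\right) \left(6 + F\right)$
$M{\left(C \right)} = 32 + C^{2} + 11 C$ ($M{\left(C \right)} = 2 + \left(30 + C^{2} + 11 C\right) = 32 + C^{2} + 11 C$)
$t = 44868$ ($t = 4 \left(\left(-1\right) \left(-11217\right)\right) = 4 \cdot 11217 = 44868$)
$t M{\left(-1 \right)} = 44868 \left(32 + \left(-1\right)^{2} + 11 \left(-1\right)\right) = 44868 \left(32 + 1 - 11\right) = 44868 \cdot 22 = 987096$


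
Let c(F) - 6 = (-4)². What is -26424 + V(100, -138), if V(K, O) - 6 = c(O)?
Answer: -26396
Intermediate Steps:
c(F) = 22 (c(F) = 6 + (-4)² = 6 + 16 = 22)
V(K, O) = 28 (V(K, O) = 6 + 22 = 28)
-26424 + V(100, -138) = -26424 + 28 = -26396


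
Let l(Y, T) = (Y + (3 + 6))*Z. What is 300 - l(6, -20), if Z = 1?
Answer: 285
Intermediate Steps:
l(Y, T) = 9 + Y (l(Y, T) = (Y + (3 + 6))*1 = (Y + 9)*1 = (9 + Y)*1 = 9 + Y)
300 - l(6, -20) = 300 - (9 + 6) = 300 - 1*15 = 300 - 15 = 285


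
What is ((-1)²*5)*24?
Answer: 120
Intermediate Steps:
((-1)²*5)*24 = (1*5)*24 = 5*24 = 120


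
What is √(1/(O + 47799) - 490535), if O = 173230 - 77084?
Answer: 3*I*√1129329463258270/143945 ≈ 700.38*I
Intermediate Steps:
O = 96146
√(1/(O + 47799) - 490535) = √(1/(96146 + 47799) - 490535) = √(1/143945 - 490535) = √(-70610060574/143945) = 3*I*√1129329463258270/143945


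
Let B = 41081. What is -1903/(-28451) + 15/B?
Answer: 78603908/1168795531 ≈ 0.067252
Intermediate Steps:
-1903/(-28451) + 15/B = -1903/(-28451) + 15/41081 = -1903*(-1/28451) + 15*(1/41081) = 1903/28451 + 15/41081 = 78603908/1168795531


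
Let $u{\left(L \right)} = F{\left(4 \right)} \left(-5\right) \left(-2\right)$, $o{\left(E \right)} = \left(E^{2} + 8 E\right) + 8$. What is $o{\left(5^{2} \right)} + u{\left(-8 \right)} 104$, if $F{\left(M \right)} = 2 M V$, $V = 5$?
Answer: $42433$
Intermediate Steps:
$F{\left(M \right)} = 10 M$ ($F{\left(M \right)} = 2 M 5 = 10 M$)
$o{\left(E \right)} = 8 + E^{2} + 8 E$
$u{\left(L \right)} = 400$ ($u{\left(L \right)} = 10 \cdot 4 \left(-5\right) \left(-2\right) = 40 \left(-5\right) \left(-2\right) = \left(-200\right) \left(-2\right) = 400$)
$o{\left(5^{2} \right)} + u{\left(-8 \right)} 104 = \left(8 + \left(5^{2}\right)^{2} + 8 \cdot 5^{2}\right) + 400 \cdot 104 = \left(8 + 25^{2} + 8 \cdot 25\right) + 41600 = \left(8 + 625 + 200\right) + 41600 = 833 + 41600 = 42433$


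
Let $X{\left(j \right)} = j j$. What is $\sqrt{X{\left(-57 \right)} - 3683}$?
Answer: $i \sqrt{434} \approx 20.833 i$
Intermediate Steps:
$X{\left(j \right)} = j^{2}$
$\sqrt{X{\left(-57 \right)} - 3683} = \sqrt{\left(-57\right)^{2} - 3683} = \sqrt{3249 - 3683} = \sqrt{-434} = i \sqrt{434}$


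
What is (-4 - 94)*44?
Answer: -4312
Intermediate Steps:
(-4 - 94)*44 = -98*44 = -4312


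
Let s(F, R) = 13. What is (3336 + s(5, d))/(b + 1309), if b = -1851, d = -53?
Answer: -3349/542 ≈ -6.1790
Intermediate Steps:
(3336 + s(5, d))/(b + 1309) = (3336 + 13)/(-1851 + 1309) = 3349/(-542) = 3349*(-1/542) = -3349/542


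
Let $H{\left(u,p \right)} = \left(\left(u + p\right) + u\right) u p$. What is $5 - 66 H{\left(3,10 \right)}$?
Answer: $-31675$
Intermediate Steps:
$H{\left(u,p \right)} = p u \left(p + 2 u\right)$ ($H{\left(u,p \right)} = \left(\left(p + u\right) + u\right) u p = \left(p + 2 u\right) u p = u \left(p + 2 u\right) p = p u \left(p + 2 u\right)$)
$5 - 66 H{\left(3,10 \right)} = 5 - 66 \cdot 10 \cdot 3 \left(10 + 2 \cdot 3\right) = 5 - 66 \cdot 10 \cdot 3 \left(10 + 6\right) = 5 - 66 \cdot 10 \cdot 3 \cdot 16 = 5 - 31680 = -31675$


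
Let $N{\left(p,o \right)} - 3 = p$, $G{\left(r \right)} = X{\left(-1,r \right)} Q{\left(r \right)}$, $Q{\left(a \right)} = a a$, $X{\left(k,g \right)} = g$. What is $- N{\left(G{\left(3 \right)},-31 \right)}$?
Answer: $-30$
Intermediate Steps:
$Q{\left(a \right)} = a^{2}$
$G{\left(r \right)} = r^{3}$ ($G{\left(r \right)} = r r^{2} = r^{3}$)
$N{\left(p,o \right)} = 3 + p$
$- N{\left(G{\left(3 \right)},-31 \right)} = - (3 + 3^{3}) = - (3 + 27) = \left(-1\right) 30 = -30$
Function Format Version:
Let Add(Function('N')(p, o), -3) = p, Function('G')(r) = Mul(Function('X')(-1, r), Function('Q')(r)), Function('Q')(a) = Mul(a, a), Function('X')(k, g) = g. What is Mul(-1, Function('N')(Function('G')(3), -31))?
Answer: -30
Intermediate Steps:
Function('Q')(a) = Pow(a, 2)
Function('G')(r) = Pow(r, 3) (Function('G')(r) = Mul(r, Pow(r, 2)) = Pow(r, 3))
Function('N')(p, o) = Add(3, p)
Mul(-1, Function('N')(Function('G')(3), -31)) = Mul(-1, Add(3, Pow(3, 3))) = Mul(-1, Add(3, 27)) = Mul(-1, 30) = -30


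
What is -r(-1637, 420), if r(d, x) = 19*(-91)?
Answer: 1729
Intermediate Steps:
r(d, x) = -1729
-r(-1637, 420) = -1*(-1729) = 1729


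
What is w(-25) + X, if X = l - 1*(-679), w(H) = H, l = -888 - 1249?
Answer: -1483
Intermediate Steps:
l = -2137
X = -1458 (X = -2137 - 1*(-679) = -2137 + 679 = -1458)
w(-25) + X = -25 - 1458 = -1483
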